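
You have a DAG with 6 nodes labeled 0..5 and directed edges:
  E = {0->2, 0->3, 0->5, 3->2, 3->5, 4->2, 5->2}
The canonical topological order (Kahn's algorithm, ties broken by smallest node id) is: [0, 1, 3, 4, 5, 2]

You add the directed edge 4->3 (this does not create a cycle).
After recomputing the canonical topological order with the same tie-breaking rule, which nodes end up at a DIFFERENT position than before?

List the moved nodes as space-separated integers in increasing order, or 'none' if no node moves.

Old toposort: [0, 1, 3, 4, 5, 2]
Added edge 4->3
Recompute Kahn (smallest-id tiebreak):
  initial in-degrees: [0, 0, 4, 2, 0, 2]
  ready (indeg=0): [0, 1, 4]
  pop 0: indeg[2]->3; indeg[3]->1; indeg[5]->1 | ready=[1, 4] | order so far=[0]
  pop 1: no out-edges | ready=[4] | order so far=[0, 1]
  pop 4: indeg[2]->2; indeg[3]->0 | ready=[3] | order so far=[0, 1, 4]
  pop 3: indeg[2]->1; indeg[5]->0 | ready=[5] | order so far=[0, 1, 4, 3]
  pop 5: indeg[2]->0 | ready=[2] | order so far=[0, 1, 4, 3, 5]
  pop 2: no out-edges | ready=[] | order so far=[0, 1, 4, 3, 5, 2]
New canonical toposort: [0, 1, 4, 3, 5, 2]
Compare positions:
  Node 0: index 0 -> 0 (same)
  Node 1: index 1 -> 1 (same)
  Node 2: index 5 -> 5 (same)
  Node 3: index 2 -> 3 (moved)
  Node 4: index 3 -> 2 (moved)
  Node 5: index 4 -> 4 (same)
Nodes that changed position: 3 4

Answer: 3 4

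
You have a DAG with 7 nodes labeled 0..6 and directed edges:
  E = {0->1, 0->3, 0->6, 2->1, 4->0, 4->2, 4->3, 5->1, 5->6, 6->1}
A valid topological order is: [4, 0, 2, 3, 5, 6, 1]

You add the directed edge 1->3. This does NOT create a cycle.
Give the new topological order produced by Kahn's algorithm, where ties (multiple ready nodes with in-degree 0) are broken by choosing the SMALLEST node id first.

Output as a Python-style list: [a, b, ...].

Answer: [4, 0, 2, 5, 6, 1, 3]

Derivation:
Old toposort: [4, 0, 2, 3, 5, 6, 1]
Added edge: 1->3
Position of 1 (6) > position of 3 (3). Must reorder: 1 must now come before 3.
Run Kahn's algorithm (break ties by smallest node id):
  initial in-degrees: [1, 4, 1, 3, 0, 0, 2]
  ready (indeg=0): [4, 5]
  pop 4: indeg[0]->0; indeg[2]->0; indeg[3]->2 | ready=[0, 2, 5] | order so far=[4]
  pop 0: indeg[1]->3; indeg[3]->1; indeg[6]->1 | ready=[2, 5] | order so far=[4, 0]
  pop 2: indeg[1]->2 | ready=[5] | order so far=[4, 0, 2]
  pop 5: indeg[1]->1; indeg[6]->0 | ready=[6] | order so far=[4, 0, 2, 5]
  pop 6: indeg[1]->0 | ready=[1] | order so far=[4, 0, 2, 5, 6]
  pop 1: indeg[3]->0 | ready=[3] | order so far=[4, 0, 2, 5, 6, 1]
  pop 3: no out-edges | ready=[] | order so far=[4, 0, 2, 5, 6, 1, 3]
  Result: [4, 0, 2, 5, 6, 1, 3]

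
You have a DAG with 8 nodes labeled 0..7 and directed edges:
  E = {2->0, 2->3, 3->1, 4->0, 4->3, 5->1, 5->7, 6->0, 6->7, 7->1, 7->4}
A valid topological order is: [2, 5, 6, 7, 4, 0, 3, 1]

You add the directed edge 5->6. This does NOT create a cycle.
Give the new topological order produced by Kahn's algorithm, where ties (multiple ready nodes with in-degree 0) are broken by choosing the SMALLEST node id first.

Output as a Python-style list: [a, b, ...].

Answer: [2, 5, 6, 7, 4, 0, 3, 1]

Derivation:
Old toposort: [2, 5, 6, 7, 4, 0, 3, 1]
Added edge: 5->6
Position of 5 (1) < position of 6 (2). Old order still valid.
Run Kahn's algorithm (break ties by smallest node id):
  initial in-degrees: [3, 3, 0, 2, 1, 0, 1, 2]
  ready (indeg=0): [2, 5]
  pop 2: indeg[0]->2; indeg[3]->1 | ready=[5] | order so far=[2]
  pop 5: indeg[1]->2; indeg[6]->0; indeg[7]->1 | ready=[6] | order so far=[2, 5]
  pop 6: indeg[0]->1; indeg[7]->0 | ready=[7] | order so far=[2, 5, 6]
  pop 7: indeg[1]->1; indeg[4]->0 | ready=[4] | order so far=[2, 5, 6, 7]
  pop 4: indeg[0]->0; indeg[3]->0 | ready=[0, 3] | order so far=[2, 5, 6, 7, 4]
  pop 0: no out-edges | ready=[3] | order so far=[2, 5, 6, 7, 4, 0]
  pop 3: indeg[1]->0 | ready=[1] | order so far=[2, 5, 6, 7, 4, 0, 3]
  pop 1: no out-edges | ready=[] | order so far=[2, 5, 6, 7, 4, 0, 3, 1]
  Result: [2, 5, 6, 7, 4, 0, 3, 1]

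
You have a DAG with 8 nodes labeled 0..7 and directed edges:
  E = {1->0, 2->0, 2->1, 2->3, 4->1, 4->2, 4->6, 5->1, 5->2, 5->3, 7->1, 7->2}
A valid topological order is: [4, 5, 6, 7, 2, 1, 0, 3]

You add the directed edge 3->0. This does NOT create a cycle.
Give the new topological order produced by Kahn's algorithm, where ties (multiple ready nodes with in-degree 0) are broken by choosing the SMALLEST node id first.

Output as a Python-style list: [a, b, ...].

Answer: [4, 5, 6, 7, 2, 1, 3, 0]

Derivation:
Old toposort: [4, 5, 6, 7, 2, 1, 0, 3]
Added edge: 3->0
Position of 3 (7) > position of 0 (6). Must reorder: 3 must now come before 0.
Run Kahn's algorithm (break ties by smallest node id):
  initial in-degrees: [3, 4, 3, 2, 0, 0, 1, 0]
  ready (indeg=0): [4, 5, 7]
  pop 4: indeg[1]->3; indeg[2]->2; indeg[6]->0 | ready=[5, 6, 7] | order so far=[4]
  pop 5: indeg[1]->2; indeg[2]->1; indeg[3]->1 | ready=[6, 7] | order so far=[4, 5]
  pop 6: no out-edges | ready=[7] | order so far=[4, 5, 6]
  pop 7: indeg[1]->1; indeg[2]->0 | ready=[2] | order so far=[4, 5, 6, 7]
  pop 2: indeg[0]->2; indeg[1]->0; indeg[3]->0 | ready=[1, 3] | order so far=[4, 5, 6, 7, 2]
  pop 1: indeg[0]->1 | ready=[3] | order so far=[4, 5, 6, 7, 2, 1]
  pop 3: indeg[0]->0 | ready=[0] | order so far=[4, 5, 6, 7, 2, 1, 3]
  pop 0: no out-edges | ready=[] | order so far=[4, 5, 6, 7, 2, 1, 3, 0]
  Result: [4, 5, 6, 7, 2, 1, 3, 0]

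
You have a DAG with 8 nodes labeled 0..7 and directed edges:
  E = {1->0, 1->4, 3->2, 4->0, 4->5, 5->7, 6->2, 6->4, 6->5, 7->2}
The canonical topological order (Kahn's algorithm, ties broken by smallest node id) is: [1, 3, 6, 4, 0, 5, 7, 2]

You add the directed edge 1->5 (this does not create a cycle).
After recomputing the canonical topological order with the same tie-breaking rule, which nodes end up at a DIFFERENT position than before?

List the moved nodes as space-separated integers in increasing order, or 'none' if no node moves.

Old toposort: [1, 3, 6, 4, 0, 5, 7, 2]
Added edge 1->5
Recompute Kahn (smallest-id tiebreak):
  initial in-degrees: [2, 0, 3, 0, 2, 3, 0, 1]
  ready (indeg=0): [1, 3, 6]
  pop 1: indeg[0]->1; indeg[4]->1; indeg[5]->2 | ready=[3, 6] | order so far=[1]
  pop 3: indeg[2]->2 | ready=[6] | order so far=[1, 3]
  pop 6: indeg[2]->1; indeg[4]->0; indeg[5]->1 | ready=[4] | order so far=[1, 3, 6]
  pop 4: indeg[0]->0; indeg[5]->0 | ready=[0, 5] | order so far=[1, 3, 6, 4]
  pop 0: no out-edges | ready=[5] | order so far=[1, 3, 6, 4, 0]
  pop 5: indeg[7]->0 | ready=[7] | order so far=[1, 3, 6, 4, 0, 5]
  pop 7: indeg[2]->0 | ready=[2] | order so far=[1, 3, 6, 4, 0, 5, 7]
  pop 2: no out-edges | ready=[] | order so far=[1, 3, 6, 4, 0, 5, 7, 2]
New canonical toposort: [1, 3, 6, 4, 0, 5, 7, 2]
Compare positions:
  Node 0: index 4 -> 4 (same)
  Node 1: index 0 -> 0 (same)
  Node 2: index 7 -> 7 (same)
  Node 3: index 1 -> 1 (same)
  Node 4: index 3 -> 3 (same)
  Node 5: index 5 -> 5 (same)
  Node 6: index 2 -> 2 (same)
  Node 7: index 6 -> 6 (same)
Nodes that changed position: none

Answer: none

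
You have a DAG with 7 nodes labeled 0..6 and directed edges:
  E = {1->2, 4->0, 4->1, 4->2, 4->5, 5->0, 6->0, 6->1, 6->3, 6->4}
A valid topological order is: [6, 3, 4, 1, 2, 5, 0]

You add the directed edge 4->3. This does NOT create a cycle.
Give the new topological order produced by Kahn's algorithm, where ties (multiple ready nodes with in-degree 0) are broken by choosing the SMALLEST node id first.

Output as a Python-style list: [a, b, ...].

Answer: [6, 4, 1, 2, 3, 5, 0]

Derivation:
Old toposort: [6, 3, 4, 1, 2, 5, 0]
Added edge: 4->3
Position of 4 (2) > position of 3 (1). Must reorder: 4 must now come before 3.
Run Kahn's algorithm (break ties by smallest node id):
  initial in-degrees: [3, 2, 2, 2, 1, 1, 0]
  ready (indeg=0): [6]
  pop 6: indeg[0]->2; indeg[1]->1; indeg[3]->1; indeg[4]->0 | ready=[4] | order so far=[6]
  pop 4: indeg[0]->1; indeg[1]->0; indeg[2]->1; indeg[3]->0; indeg[5]->0 | ready=[1, 3, 5] | order so far=[6, 4]
  pop 1: indeg[2]->0 | ready=[2, 3, 5] | order so far=[6, 4, 1]
  pop 2: no out-edges | ready=[3, 5] | order so far=[6, 4, 1, 2]
  pop 3: no out-edges | ready=[5] | order so far=[6, 4, 1, 2, 3]
  pop 5: indeg[0]->0 | ready=[0] | order so far=[6, 4, 1, 2, 3, 5]
  pop 0: no out-edges | ready=[] | order so far=[6, 4, 1, 2, 3, 5, 0]
  Result: [6, 4, 1, 2, 3, 5, 0]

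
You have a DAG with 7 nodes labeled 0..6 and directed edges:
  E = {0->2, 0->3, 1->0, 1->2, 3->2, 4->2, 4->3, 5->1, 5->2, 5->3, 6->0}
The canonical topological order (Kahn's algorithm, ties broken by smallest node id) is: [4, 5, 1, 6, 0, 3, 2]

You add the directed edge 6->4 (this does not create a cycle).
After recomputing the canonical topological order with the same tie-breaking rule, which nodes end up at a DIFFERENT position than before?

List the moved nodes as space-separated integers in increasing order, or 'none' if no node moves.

Old toposort: [4, 5, 1, 6, 0, 3, 2]
Added edge 6->4
Recompute Kahn (smallest-id tiebreak):
  initial in-degrees: [2, 1, 5, 3, 1, 0, 0]
  ready (indeg=0): [5, 6]
  pop 5: indeg[1]->0; indeg[2]->4; indeg[3]->2 | ready=[1, 6] | order so far=[5]
  pop 1: indeg[0]->1; indeg[2]->3 | ready=[6] | order so far=[5, 1]
  pop 6: indeg[0]->0; indeg[4]->0 | ready=[0, 4] | order so far=[5, 1, 6]
  pop 0: indeg[2]->2; indeg[3]->1 | ready=[4] | order so far=[5, 1, 6, 0]
  pop 4: indeg[2]->1; indeg[3]->0 | ready=[3] | order so far=[5, 1, 6, 0, 4]
  pop 3: indeg[2]->0 | ready=[2] | order so far=[5, 1, 6, 0, 4, 3]
  pop 2: no out-edges | ready=[] | order so far=[5, 1, 6, 0, 4, 3, 2]
New canonical toposort: [5, 1, 6, 0, 4, 3, 2]
Compare positions:
  Node 0: index 4 -> 3 (moved)
  Node 1: index 2 -> 1 (moved)
  Node 2: index 6 -> 6 (same)
  Node 3: index 5 -> 5 (same)
  Node 4: index 0 -> 4 (moved)
  Node 5: index 1 -> 0 (moved)
  Node 6: index 3 -> 2 (moved)
Nodes that changed position: 0 1 4 5 6

Answer: 0 1 4 5 6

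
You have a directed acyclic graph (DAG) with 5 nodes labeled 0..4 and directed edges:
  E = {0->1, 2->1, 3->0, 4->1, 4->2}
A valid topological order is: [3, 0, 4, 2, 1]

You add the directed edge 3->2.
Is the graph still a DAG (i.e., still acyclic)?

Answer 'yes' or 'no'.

Answer: yes

Derivation:
Given toposort: [3, 0, 4, 2, 1]
Position of 3: index 0; position of 2: index 3
New edge 3->2: forward
Forward edge: respects the existing order. Still a DAG, same toposort still valid.
Still a DAG? yes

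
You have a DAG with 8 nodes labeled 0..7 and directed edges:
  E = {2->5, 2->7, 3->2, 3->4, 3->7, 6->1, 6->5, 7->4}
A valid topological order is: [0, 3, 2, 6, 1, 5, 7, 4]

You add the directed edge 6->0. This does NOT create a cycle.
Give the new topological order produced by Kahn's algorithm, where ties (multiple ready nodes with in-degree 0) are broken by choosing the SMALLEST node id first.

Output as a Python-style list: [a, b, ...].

Old toposort: [0, 3, 2, 6, 1, 5, 7, 4]
Added edge: 6->0
Position of 6 (3) > position of 0 (0). Must reorder: 6 must now come before 0.
Run Kahn's algorithm (break ties by smallest node id):
  initial in-degrees: [1, 1, 1, 0, 2, 2, 0, 2]
  ready (indeg=0): [3, 6]
  pop 3: indeg[2]->0; indeg[4]->1; indeg[7]->1 | ready=[2, 6] | order so far=[3]
  pop 2: indeg[5]->1; indeg[7]->0 | ready=[6, 7] | order so far=[3, 2]
  pop 6: indeg[0]->0; indeg[1]->0; indeg[5]->0 | ready=[0, 1, 5, 7] | order so far=[3, 2, 6]
  pop 0: no out-edges | ready=[1, 5, 7] | order so far=[3, 2, 6, 0]
  pop 1: no out-edges | ready=[5, 7] | order so far=[3, 2, 6, 0, 1]
  pop 5: no out-edges | ready=[7] | order so far=[3, 2, 6, 0, 1, 5]
  pop 7: indeg[4]->0 | ready=[4] | order so far=[3, 2, 6, 0, 1, 5, 7]
  pop 4: no out-edges | ready=[] | order so far=[3, 2, 6, 0, 1, 5, 7, 4]
  Result: [3, 2, 6, 0, 1, 5, 7, 4]

Answer: [3, 2, 6, 0, 1, 5, 7, 4]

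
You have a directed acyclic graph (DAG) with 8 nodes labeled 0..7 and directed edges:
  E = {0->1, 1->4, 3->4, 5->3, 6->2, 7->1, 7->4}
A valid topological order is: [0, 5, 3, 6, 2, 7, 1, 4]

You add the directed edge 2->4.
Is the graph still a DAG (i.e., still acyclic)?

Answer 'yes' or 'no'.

Given toposort: [0, 5, 3, 6, 2, 7, 1, 4]
Position of 2: index 4; position of 4: index 7
New edge 2->4: forward
Forward edge: respects the existing order. Still a DAG, same toposort still valid.
Still a DAG? yes

Answer: yes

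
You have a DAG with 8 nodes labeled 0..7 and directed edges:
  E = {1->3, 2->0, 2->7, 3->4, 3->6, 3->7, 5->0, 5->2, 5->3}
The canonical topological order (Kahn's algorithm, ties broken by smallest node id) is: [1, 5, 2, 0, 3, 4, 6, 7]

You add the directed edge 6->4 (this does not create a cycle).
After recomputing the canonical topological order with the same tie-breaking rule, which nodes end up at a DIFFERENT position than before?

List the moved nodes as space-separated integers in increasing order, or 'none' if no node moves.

Answer: 4 6

Derivation:
Old toposort: [1, 5, 2, 0, 3, 4, 6, 7]
Added edge 6->4
Recompute Kahn (smallest-id tiebreak):
  initial in-degrees: [2, 0, 1, 2, 2, 0, 1, 2]
  ready (indeg=0): [1, 5]
  pop 1: indeg[3]->1 | ready=[5] | order so far=[1]
  pop 5: indeg[0]->1; indeg[2]->0; indeg[3]->0 | ready=[2, 3] | order so far=[1, 5]
  pop 2: indeg[0]->0; indeg[7]->1 | ready=[0, 3] | order so far=[1, 5, 2]
  pop 0: no out-edges | ready=[3] | order so far=[1, 5, 2, 0]
  pop 3: indeg[4]->1; indeg[6]->0; indeg[7]->0 | ready=[6, 7] | order so far=[1, 5, 2, 0, 3]
  pop 6: indeg[4]->0 | ready=[4, 7] | order so far=[1, 5, 2, 0, 3, 6]
  pop 4: no out-edges | ready=[7] | order so far=[1, 5, 2, 0, 3, 6, 4]
  pop 7: no out-edges | ready=[] | order so far=[1, 5, 2, 0, 3, 6, 4, 7]
New canonical toposort: [1, 5, 2, 0, 3, 6, 4, 7]
Compare positions:
  Node 0: index 3 -> 3 (same)
  Node 1: index 0 -> 0 (same)
  Node 2: index 2 -> 2 (same)
  Node 3: index 4 -> 4 (same)
  Node 4: index 5 -> 6 (moved)
  Node 5: index 1 -> 1 (same)
  Node 6: index 6 -> 5 (moved)
  Node 7: index 7 -> 7 (same)
Nodes that changed position: 4 6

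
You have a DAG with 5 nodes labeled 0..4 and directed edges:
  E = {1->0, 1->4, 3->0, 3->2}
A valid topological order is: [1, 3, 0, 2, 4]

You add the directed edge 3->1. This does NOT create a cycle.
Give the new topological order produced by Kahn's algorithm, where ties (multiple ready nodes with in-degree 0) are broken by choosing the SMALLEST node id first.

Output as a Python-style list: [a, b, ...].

Answer: [3, 1, 0, 2, 4]

Derivation:
Old toposort: [1, 3, 0, 2, 4]
Added edge: 3->1
Position of 3 (1) > position of 1 (0). Must reorder: 3 must now come before 1.
Run Kahn's algorithm (break ties by smallest node id):
  initial in-degrees: [2, 1, 1, 0, 1]
  ready (indeg=0): [3]
  pop 3: indeg[0]->1; indeg[1]->0; indeg[2]->0 | ready=[1, 2] | order so far=[3]
  pop 1: indeg[0]->0; indeg[4]->0 | ready=[0, 2, 4] | order so far=[3, 1]
  pop 0: no out-edges | ready=[2, 4] | order so far=[3, 1, 0]
  pop 2: no out-edges | ready=[4] | order so far=[3, 1, 0, 2]
  pop 4: no out-edges | ready=[] | order so far=[3, 1, 0, 2, 4]
  Result: [3, 1, 0, 2, 4]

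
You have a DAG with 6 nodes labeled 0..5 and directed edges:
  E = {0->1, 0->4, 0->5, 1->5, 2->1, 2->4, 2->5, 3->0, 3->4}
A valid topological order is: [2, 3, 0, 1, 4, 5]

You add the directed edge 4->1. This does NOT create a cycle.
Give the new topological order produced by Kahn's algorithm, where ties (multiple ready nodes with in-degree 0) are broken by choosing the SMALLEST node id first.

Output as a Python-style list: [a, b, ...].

Answer: [2, 3, 0, 4, 1, 5]

Derivation:
Old toposort: [2, 3, 0, 1, 4, 5]
Added edge: 4->1
Position of 4 (4) > position of 1 (3). Must reorder: 4 must now come before 1.
Run Kahn's algorithm (break ties by smallest node id):
  initial in-degrees: [1, 3, 0, 0, 3, 3]
  ready (indeg=0): [2, 3]
  pop 2: indeg[1]->2; indeg[4]->2; indeg[5]->2 | ready=[3] | order so far=[2]
  pop 3: indeg[0]->0; indeg[4]->1 | ready=[0] | order so far=[2, 3]
  pop 0: indeg[1]->1; indeg[4]->0; indeg[5]->1 | ready=[4] | order so far=[2, 3, 0]
  pop 4: indeg[1]->0 | ready=[1] | order so far=[2, 3, 0, 4]
  pop 1: indeg[5]->0 | ready=[5] | order so far=[2, 3, 0, 4, 1]
  pop 5: no out-edges | ready=[] | order so far=[2, 3, 0, 4, 1, 5]
  Result: [2, 3, 0, 4, 1, 5]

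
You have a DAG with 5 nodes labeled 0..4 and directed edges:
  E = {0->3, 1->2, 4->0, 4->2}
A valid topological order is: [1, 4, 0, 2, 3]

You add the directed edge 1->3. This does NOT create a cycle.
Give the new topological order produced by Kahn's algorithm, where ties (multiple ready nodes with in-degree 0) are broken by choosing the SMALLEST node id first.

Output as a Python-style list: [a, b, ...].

Answer: [1, 4, 0, 2, 3]

Derivation:
Old toposort: [1, 4, 0, 2, 3]
Added edge: 1->3
Position of 1 (0) < position of 3 (4). Old order still valid.
Run Kahn's algorithm (break ties by smallest node id):
  initial in-degrees: [1, 0, 2, 2, 0]
  ready (indeg=0): [1, 4]
  pop 1: indeg[2]->1; indeg[3]->1 | ready=[4] | order so far=[1]
  pop 4: indeg[0]->0; indeg[2]->0 | ready=[0, 2] | order so far=[1, 4]
  pop 0: indeg[3]->0 | ready=[2, 3] | order so far=[1, 4, 0]
  pop 2: no out-edges | ready=[3] | order so far=[1, 4, 0, 2]
  pop 3: no out-edges | ready=[] | order so far=[1, 4, 0, 2, 3]
  Result: [1, 4, 0, 2, 3]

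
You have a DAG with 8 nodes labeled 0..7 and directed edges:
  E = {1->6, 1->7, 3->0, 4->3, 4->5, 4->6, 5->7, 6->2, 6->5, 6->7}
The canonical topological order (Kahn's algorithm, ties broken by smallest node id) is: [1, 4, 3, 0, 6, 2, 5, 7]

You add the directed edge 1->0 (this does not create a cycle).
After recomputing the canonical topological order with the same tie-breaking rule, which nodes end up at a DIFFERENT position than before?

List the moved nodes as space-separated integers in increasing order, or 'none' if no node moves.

Answer: none

Derivation:
Old toposort: [1, 4, 3, 0, 6, 2, 5, 7]
Added edge 1->0
Recompute Kahn (smallest-id tiebreak):
  initial in-degrees: [2, 0, 1, 1, 0, 2, 2, 3]
  ready (indeg=0): [1, 4]
  pop 1: indeg[0]->1; indeg[6]->1; indeg[7]->2 | ready=[4] | order so far=[1]
  pop 4: indeg[3]->0; indeg[5]->1; indeg[6]->0 | ready=[3, 6] | order so far=[1, 4]
  pop 3: indeg[0]->0 | ready=[0, 6] | order so far=[1, 4, 3]
  pop 0: no out-edges | ready=[6] | order so far=[1, 4, 3, 0]
  pop 6: indeg[2]->0; indeg[5]->0; indeg[7]->1 | ready=[2, 5] | order so far=[1, 4, 3, 0, 6]
  pop 2: no out-edges | ready=[5] | order so far=[1, 4, 3, 0, 6, 2]
  pop 5: indeg[7]->0 | ready=[7] | order so far=[1, 4, 3, 0, 6, 2, 5]
  pop 7: no out-edges | ready=[] | order so far=[1, 4, 3, 0, 6, 2, 5, 7]
New canonical toposort: [1, 4, 3, 0, 6, 2, 5, 7]
Compare positions:
  Node 0: index 3 -> 3 (same)
  Node 1: index 0 -> 0 (same)
  Node 2: index 5 -> 5 (same)
  Node 3: index 2 -> 2 (same)
  Node 4: index 1 -> 1 (same)
  Node 5: index 6 -> 6 (same)
  Node 6: index 4 -> 4 (same)
  Node 7: index 7 -> 7 (same)
Nodes that changed position: none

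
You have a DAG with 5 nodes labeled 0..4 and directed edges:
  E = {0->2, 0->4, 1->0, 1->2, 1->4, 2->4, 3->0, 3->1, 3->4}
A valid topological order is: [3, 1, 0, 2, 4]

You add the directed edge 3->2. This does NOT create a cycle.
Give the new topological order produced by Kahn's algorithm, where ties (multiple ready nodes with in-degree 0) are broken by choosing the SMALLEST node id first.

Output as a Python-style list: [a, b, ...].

Answer: [3, 1, 0, 2, 4]

Derivation:
Old toposort: [3, 1, 0, 2, 4]
Added edge: 3->2
Position of 3 (0) < position of 2 (3). Old order still valid.
Run Kahn's algorithm (break ties by smallest node id):
  initial in-degrees: [2, 1, 3, 0, 4]
  ready (indeg=0): [3]
  pop 3: indeg[0]->1; indeg[1]->0; indeg[2]->2; indeg[4]->3 | ready=[1] | order so far=[3]
  pop 1: indeg[0]->0; indeg[2]->1; indeg[4]->2 | ready=[0] | order so far=[3, 1]
  pop 0: indeg[2]->0; indeg[4]->1 | ready=[2] | order so far=[3, 1, 0]
  pop 2: indeg[4]->0 | ready=[4] | order so far=[3, 1, 0, 2]
  pop 4: no out-edges | ready=[] | order so far=[3, 1, 0, 2, 4]
  Result: [3, 1, 0, 2, 4]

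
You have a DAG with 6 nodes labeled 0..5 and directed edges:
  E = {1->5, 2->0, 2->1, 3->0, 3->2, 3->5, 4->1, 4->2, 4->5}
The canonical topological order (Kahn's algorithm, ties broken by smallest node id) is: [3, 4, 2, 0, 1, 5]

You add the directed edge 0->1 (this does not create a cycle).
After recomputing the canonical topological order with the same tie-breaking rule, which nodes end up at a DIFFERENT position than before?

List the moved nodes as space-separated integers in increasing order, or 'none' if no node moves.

Answer: none

Derivation:
Old toposort: [3, 4, 2, 0, 1, 5]
Added edge 0->1
Recompute Kahn (smallest-id tiebreak):
  initial in-degrees: [2, 3, 2, 0, 0, 3]
  ready (indeg=0): [3, 4]
  pop 3: indeg[0]->1; indeg[2]->1; indeg[5]->2 | ready=[4] | order so far=[3]
  pop 4: indeg[1]->2; indeg[2]->0; indeg[5]->1 | ready=[2] | order so far=[3, 4]
  pop 2: indeg[0]->0; indeg[1]->1 | ready=[0] | order so far=[3, 4, 2]
  pop 0: indeg[1]->0 | ready=[1] | order so far=[3, 4, 2, 0]
  pop 1: indeg[5]->0 | ready=[5] | order so far=[3, 4, 2, 0, 1]
  pop 5: no out-edges | ready=[] | order so far=[3, 4, 2, 0, 1, 5]
New canonical toposort: [3, 4, 2, 0, 1, 5]
Compare positions:
  Node 0: index 3 -> 3 (same)
  Node 1: index 4 -> 4 (same)
  Node 2: index 2 -> 2 (same)
  Node 3: index 0 -> 0 (same)
  Node 4: index 1 -> 1 (same)
  Node 5: index 5 -> 5 (same)
Nodes that changed position: none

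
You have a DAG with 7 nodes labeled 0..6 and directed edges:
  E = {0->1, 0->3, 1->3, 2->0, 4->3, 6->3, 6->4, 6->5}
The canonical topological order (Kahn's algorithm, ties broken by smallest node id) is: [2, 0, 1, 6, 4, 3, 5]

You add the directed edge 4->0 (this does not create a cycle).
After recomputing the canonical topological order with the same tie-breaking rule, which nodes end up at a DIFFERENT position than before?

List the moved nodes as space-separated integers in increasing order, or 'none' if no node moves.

Answer: 0 1 4 6

Derivation:
Old toposort: [2, 0, 1, 6, 4, 3, 5]
Added edge 4->0
Recompute Kahn (smallest-id tiebreak):
  initial in-degrees: [2, 1, 0, 4, 1, 1, 0]
  ready (indeg=0): [2, 6]
  pop 2: indeg[0]->1 | ready=[6] | order so far=[2]
  pop 6: indeg[3]->3; indeg[4]->0; indeg[5]->0 | ready=[4, 5] | order so far=[2, 6]
  pop 4: indeg[0]->0; indeg[3]->2 | ready=[0, 5] | order so far=[2, 6, 4]
  pop 0: indeg[1]->0; indeg[3]->1 | ready=[1, 5] | order so far=[2, 6, 4, 0]
  pop 1: indeg[3]->0 | ready=[3, 5] | order so far=[2, 6, 4, 0, 1]
  pop 3: no out-edges | ready=[5] | order so far=[2, 6, 4, 0, 1, 3]
  pop 5: no out-edges | ready=[] | order so far=[2, 6, 4, 0, 1, 3, 5]
New canonical toposort: [2, 6, 4, 0, 1, 3, 5]
Compare positions:
  Node 0: index 1 -> 3 (moved)
  Node 1: index 2 -> 4 (moved)
  Node 2: index 0 -> 0 (same)
  Node 3: index 5 -> 5 (same)
  Node 4: index 4 -> 2 (moved)
  Node 5: index 6 -> 6 (same)
  Node 6: index 3 -> 1 (moved)
Nodes that changed position: 0 1 4 6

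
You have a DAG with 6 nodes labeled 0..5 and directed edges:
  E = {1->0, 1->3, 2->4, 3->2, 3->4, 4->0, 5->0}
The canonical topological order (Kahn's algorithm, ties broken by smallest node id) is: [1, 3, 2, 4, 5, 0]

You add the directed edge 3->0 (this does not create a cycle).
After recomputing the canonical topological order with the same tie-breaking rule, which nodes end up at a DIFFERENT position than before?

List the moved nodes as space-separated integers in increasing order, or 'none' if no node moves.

Old toposort: [1, 3, 2, 4, 5, 0]
Added edge 3->0
Recompute Kahn (smallest-id tiebreak):
  initial in-degrees: [4, 0, 1, 1, 2, 0]
  ready (indeg=0): [1, 5]
  pop 1: indeg[0]->3; indeg[3]->0 | ready=[3, 5] | order so far=[1]
  pop 3: indeg[0]->2; indeg[2]->0; indeg[4]->1 | ready=[2, 5] | order so far=[1, 3]
  pop 2: indeg[4]->0 | ready=[4, 5] | order so far=[1, 3, 2]
  pop 4: indeg[0]->1 | ready=[5] | order so far=[1, 3, 2, 4]
  pop 5: indeg[0]->0 | ready=[0] | order so far=[1, 3, 2, 4, 5]
  pop 0: no out-edges | ready=[] | order so far=[1, 3, 2, 4, 5, 0]
New canonical toposort: [1, 3, 2, 4, 5, 0]
Compare positions:
  Node 0: index 5 -> 5 (same)
  Node 1: index 0 -> 0 (same)
  Node 2: index 2 -> 2 (same)
  Node 3: index 1 -> 1 (same)
  Node 4: index 3 -> 3 (same)
  Node 5: index 4 -> 4 (same)
Nodes that changed position: none

Answer: none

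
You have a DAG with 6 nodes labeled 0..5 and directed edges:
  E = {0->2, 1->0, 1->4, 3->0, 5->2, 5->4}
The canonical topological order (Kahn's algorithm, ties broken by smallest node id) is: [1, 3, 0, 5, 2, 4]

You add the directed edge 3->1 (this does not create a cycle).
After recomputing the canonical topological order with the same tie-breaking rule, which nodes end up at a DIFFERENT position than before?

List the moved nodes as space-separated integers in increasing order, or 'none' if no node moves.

Answer: 1 3

Derivation:
Old toposort: [1, 3, 0, 5, 2, 4]
Added edge 3->1
Recompute Kahn (smallest-id tiebreak):
  initial in-degrees: [2, 1, 2, 0, 2, 0]
  ready (indeg=0): [3, 5]
  pop 3: indeg[0]->1; indeg[1]->0 | ready=[1, 5] | order so far=[3]
  pop 1: indeg[0]->0; indeg[4]->1 | ready=[0, 5] | order so far=[3, 1]
  pop 0: indeg[2]->1 | ready=[5] | order so far=[3, 1, 0]
  pop 5: indeg[2]->0; indeg[4]->0 | ready=[2, 4] | order so far=[3, 1, 0, 5]
  pop 2: no out-edges | ready=[4] | order so far=[3, 1, 0, 5, 2]
  pop 4: no out-edges | ready=[] | order so far=[3, 1, 0, 5, 2, 4]
New canonical toposort: [3, 1, 0, 5, 2, 4]
Compare positions:
  Node 0: index 2 -> 2 (same)
  Node 1: index 0 -> 1 (moved)
  Node 2: index 4 -> 4 (same)
  Node 3: index 1 -> 0 (moved)
  Node 4: index 5 -> 5 (same)
  Node 5: index 3 -> 3 (same)
Nodes that changed position: 1 3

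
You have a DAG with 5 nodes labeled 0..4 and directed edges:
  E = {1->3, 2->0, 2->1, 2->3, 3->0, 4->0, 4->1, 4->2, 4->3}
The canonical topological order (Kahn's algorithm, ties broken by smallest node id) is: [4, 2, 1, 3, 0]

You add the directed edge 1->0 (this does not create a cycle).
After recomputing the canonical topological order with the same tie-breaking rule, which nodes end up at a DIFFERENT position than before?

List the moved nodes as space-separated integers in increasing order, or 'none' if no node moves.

Old toposort: [4, 2, 1, 3, 0]
Added edge 1->0
Recompute Kahn (smallest-id tiebreak):
  initial in-degrees: [4, 2, 1, 3, 0]
  ready (indeg=0): [4]
  pop 4: indeg[0]->3; indeg[1]->1; indeg[2]->0; indeg[3]->2 | ready=[2] | order so far=[4]
  pop 2: indeg[0]->2; indeg[1]->0; indeg[3]->1 | ready=[1] | order so far=[4, 2]
  pop 1: indeg[0]->1; indeg[3]->0 | ready=[3] | order so far=[4, 2, 1]
  pop 3: indeg[0]->0 | ready=[0] | order so far=[4, 2, 1, 3]
  pop 0: no out-edges | ready=[] | order so far=[4, 2, 1, 3, 0]
New canonical toposort: [4, 2, 1, 3, 0]
Compare positions:
  Node 0: index 4 -> 4 (same)
  Node 1: index 2 -> 2 (same)
  Node 2: index 1 -> 1 (same)
  Node 3: index 3 -> 3 (same)
  Node 4: index 0 -> 0 (same)
Nodes that changed position: none

Answer: none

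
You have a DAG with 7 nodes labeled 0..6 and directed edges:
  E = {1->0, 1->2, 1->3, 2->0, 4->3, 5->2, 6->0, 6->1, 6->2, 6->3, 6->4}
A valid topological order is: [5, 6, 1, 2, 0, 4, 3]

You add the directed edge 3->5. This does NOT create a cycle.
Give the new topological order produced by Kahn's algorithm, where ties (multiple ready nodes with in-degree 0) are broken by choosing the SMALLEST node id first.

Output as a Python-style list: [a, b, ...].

Answer: [6, 1, 4, 3, 5, 2, 0]

Derivation:
Old toposort: [5, 6, 1, 2, 0, 4, 3]
Added edge: 3->5
Position of 3 (6) > position of 5 (0). Must reorder: 3 must now come before 5.
Run Kahn's algorithm (break ties by smallest node id):
  initial in-degrees: [3, 1, 3, 3, 1, 1, 0]
  ready (indeg=0): [6]
  pop 6: indeg[0]->2; indeg[1]->0; indeg[2]->2; indeg[3]->2; indeg[4]->0 | ready=[1, 4] | order so far=[6]
  pop 1: indeg[0]->1; indeg[2]->1; indeg[3]->1 | ready=[4] | order so far=[6, 1]
  pop 4: indeg[3]->0 | ready=[3] | order so far=[6, 1, 4]
  pop 3: indeg[5]->0 | ready=[5] | order so far=[6, 1, 4, 3]
  pop 5: indeg[2]->0 | ready=[2] | order so far=[6, 1, 4, 3, 5]
  pop 2: indeg[0]->0 | ready=[0] | order so far=[6, 1, 4, 3, 5, 2]
  pop 0: no out-edges | ready=[] | order so far=[6, 1, 4, 3, 5, 2, 0]
  Result: [6, 1, 4, 3, 5, 2, 0]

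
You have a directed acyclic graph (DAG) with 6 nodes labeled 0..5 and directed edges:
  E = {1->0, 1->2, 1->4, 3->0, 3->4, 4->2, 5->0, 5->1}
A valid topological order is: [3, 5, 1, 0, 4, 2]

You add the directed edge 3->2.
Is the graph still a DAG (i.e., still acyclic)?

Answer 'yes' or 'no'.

Answer: yes

Derivation:
Given toposort: [3, 5, 1, 0, 4, 2]
Position of 3: index 0; position of 2: index 5
New edge 3->2: forward
Forward edge: respects the existing order. Still a DAG, same toposort still valid.
Still a DAG? yes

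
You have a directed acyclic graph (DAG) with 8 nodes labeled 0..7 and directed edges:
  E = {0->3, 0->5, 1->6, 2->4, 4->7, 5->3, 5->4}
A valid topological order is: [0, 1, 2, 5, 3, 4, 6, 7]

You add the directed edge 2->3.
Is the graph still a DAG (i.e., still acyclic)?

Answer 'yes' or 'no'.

Given toposort: [0, 1, 2, 5, 3, 4, 6, 7]
Position of 2: index 2; position of 3: index 4
New edge 2->3: forward
Forward edge: respects the existing order. Still a DAG, same toposort still valid.
Still a DAG? yes

Answer: yes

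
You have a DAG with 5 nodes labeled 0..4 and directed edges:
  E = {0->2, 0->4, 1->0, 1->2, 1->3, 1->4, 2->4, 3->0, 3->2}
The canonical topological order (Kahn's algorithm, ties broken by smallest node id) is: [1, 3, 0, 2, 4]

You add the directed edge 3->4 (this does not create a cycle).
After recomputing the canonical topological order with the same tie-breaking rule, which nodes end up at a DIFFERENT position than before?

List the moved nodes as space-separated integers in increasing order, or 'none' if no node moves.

Old toposort: [1, 3, 0, 2, 4]
Added edge 3->4
Recompute Kahn (smallest-id tiebreak):
  initial in-degrees: [2, 0, 3, 1, 4]
  ready (indeg=0): [1]
  pop 1: indeg[0]->1; indeg[2]->2; indeg[3]->0; indeg[4]->3 | ready=[3] | order so far=[1]
  pop 3: indeg[0]->0; indeg[2]->1; indeg[4]->2 | ready=[0] | order so far=[1, 3]
  pop 0: indeg[2]->0; indeg[4]->1 | ready=[2] | order so far=[1, 3, 0]
  pop 2: indeg[4]->0 | ready=[4] | order so far=[1, 3, 0, 2]
  pop 4: no out-edges | ready=[] | order so far=[1, 3, 0, 2, 4]
New canonical toposort: [1, 3, 0, 2, 4]
Compare positions:
  Node 0: index 2 -> 2 (same)
  Node 1: index 0 -> 0 (same)
  Node 2: index 3 -> 3 (same)
  Node 3: index 1 -> 1 (same)
  Node 4: index 4 -> 4 (same)
Nodes that changed position: none

Answer: none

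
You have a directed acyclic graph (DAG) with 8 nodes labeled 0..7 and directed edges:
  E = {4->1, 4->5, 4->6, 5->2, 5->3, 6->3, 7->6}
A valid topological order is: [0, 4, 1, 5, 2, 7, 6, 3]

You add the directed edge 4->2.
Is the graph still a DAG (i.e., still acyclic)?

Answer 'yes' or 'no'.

Given toposort: [0, 4, 1, 5, 2, 7, 6, 3]
Position of 4: index 1; position of 2: index 4
New edge 4->2: forward
Forward edge: respects the existing order. Still a DAG, same toposort still valid.
Still a DAG? yes

Answer: yes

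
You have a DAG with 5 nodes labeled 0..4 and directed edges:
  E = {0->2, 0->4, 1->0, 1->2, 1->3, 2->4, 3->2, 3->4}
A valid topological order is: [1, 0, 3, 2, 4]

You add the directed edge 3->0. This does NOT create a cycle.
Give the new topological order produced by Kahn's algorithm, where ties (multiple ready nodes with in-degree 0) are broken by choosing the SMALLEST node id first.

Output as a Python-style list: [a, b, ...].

Old toposort: [1, 0, 3, 2, 4]
Added edge: 3->0
Position of 3 (2) > position of 0 (1). Must reorder: 3 must now come before 0.
Run Kahn's algorithm (break ties by smallest node id):
  initial in-degrees: [2, 0, 3, 1, 3]
  ready (indeg=0): [1]
  pop 1: indeg[0]->1; indeg[2]->2; indeg[3]->0 | ready=[3] | order so far=[1]
  pop 3: indeg[0]->0; indeg[2]->1; indeg[4]->2 | ready=[0] | order so far=[1, 3]
  pop 0: indeg[2]->0; indeg[4]->1 | ready=[2] | order so far=[1, 3, 0]
  pop 2: indeg[4]->0 | ready=[4] | order so far=[1, 3, 0, 2]
  pop 4: no out-edges | ready=[] | order so far=[1, 3, 0, 2, 4]
  Result: [1, 3, 0, 2, 4]

Answer: [1, 3, 0, 2, 4]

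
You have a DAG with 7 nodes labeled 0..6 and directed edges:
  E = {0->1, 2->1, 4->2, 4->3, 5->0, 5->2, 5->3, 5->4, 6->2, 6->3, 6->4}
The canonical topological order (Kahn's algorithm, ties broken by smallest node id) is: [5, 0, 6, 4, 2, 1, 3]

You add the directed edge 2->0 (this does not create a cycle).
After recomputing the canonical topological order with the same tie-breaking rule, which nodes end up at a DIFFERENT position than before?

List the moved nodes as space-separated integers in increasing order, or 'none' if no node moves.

Answer: 0 2 4 6

Derivation:
Old toposort: [5, 0, 6, 4, 2, 1, 3]
Added edge 2->0
Recompute Kahn (smallest-id tiebreak):
  initial in-degrees: [2, 2, 3, 3, 2, 0, 0]
  ready (indeg=0): [5, 6]
  pop 5: indeg[0]->1; indeg[2]->2; indeg[3]->2; indeg[4]->1 | ready=[6] | order so far=[5]
  pop 6: indeg[2]->1; indeg[3]->1; indeg[4]->0 | ready=[4] | order so far=[5, 6]
  pop 4: indeg[2]->0; indeg[3]->0 | ready=[2, 3] | order so far=[5, 6, 4]
  pop 2: indeg[0]->0; indeg[1]->1 | ready=[0, 3] | order so far=[5, 6, 4, 2]
  pop 0: indeg[1]->0 | ready=[1, 3] | order so far=[5, 6, 4, 2, 0]
  pop 1: no out-edges | ready=[3] | order so far=[5, 6, 4, 2, 0, 1]
  pop 3: no out-edges | ready=[] | order so far=[5, 6, 4, 2, 0, 1, 3]
New canonical toposort: [5, 6, 4, 2, 0, 1, 3]
Compare positions:
  Node 0: index 1 -> 4 (moved)
  Node 1: index 5 -> 5 (same)
  Node 2: index 4 -> 3 (moved)
  Node 3: index 6 -> 6 (same)
  Node 4: index 3 -> 2 (moved)
  Node 5: index 0 -> 0 (same)
  Node 6: index 2 -> 1 (moved)
Nodes that changed position: 0 2 4 6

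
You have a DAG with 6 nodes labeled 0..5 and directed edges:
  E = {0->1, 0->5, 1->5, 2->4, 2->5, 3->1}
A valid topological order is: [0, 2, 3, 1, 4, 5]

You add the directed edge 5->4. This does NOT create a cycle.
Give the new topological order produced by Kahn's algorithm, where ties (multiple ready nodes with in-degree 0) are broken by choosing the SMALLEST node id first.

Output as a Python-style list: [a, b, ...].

Old toposort: [0, 2, 3, 1, 4, 5]
Added edge: 5->4
Position of 5 (5) > position of 4 (4). Must reorder: 5 must now come before 4.
Run Kahn's algorithm (break ties by smallest node id):
  initial in-degrees: [0, 2, 0, 0, 2, 3]
  ready (indeg=0): [0, 2, 3]
  pop 0: indeg[1]->1; indeg[5]->2 | ready=[2, 3] | order so far=[0]
  pop 2: indeg[4]->1; indeg[5]->1 | ready=[3] | order so far=[0, 2]
  pop 3: indeg[1]->0 | ready=[1] | order so far=[0, 2, 3]
  pop 1: indeg[5]->0 | ready=[5] | order so far=[0, 2, 3, 1]
  pop 5: indeg[4]->0 | ready=[4] | order so far=[0, 2, 3, 1, 5]
  pop 4: no out-edges | ready=[] | order so far=[0, 2, 3, 1, 5, 4]
  Result: [0, 2, 3, 1, 5, 4]

Answer: [0, 2, 3, 1, 5, 4]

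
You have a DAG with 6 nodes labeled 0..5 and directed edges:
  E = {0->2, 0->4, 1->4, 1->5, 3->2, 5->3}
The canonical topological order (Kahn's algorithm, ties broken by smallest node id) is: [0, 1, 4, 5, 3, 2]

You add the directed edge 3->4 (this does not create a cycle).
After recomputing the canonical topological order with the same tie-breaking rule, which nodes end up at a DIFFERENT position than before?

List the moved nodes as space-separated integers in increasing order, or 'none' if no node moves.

Old toposort: [0, 1, 4, 5, 3, 2]
Added edge 3->4
Recompute Kahn (smallest-id tiebreak):
  initial in-degrees: [0, 0, 2, 1, 3, 1]
  ready (indeg=0): [0, 1]
  pop 0: indeg[2]->1; indeg[4]->2 | ready=[1] | order so far=[0]
  pop 1: indeg[4]->1; indeg[5]->0 | ready=[5] | order so far=[0, 1]
  pop 5: indeg[3]->0 | ready=[3] | order so far=[0, 1, 5]
  pop 3: indeg[2]->0; indeg[4]->0 | ready=[2, 4] | order so far=[0, 1, 5, 3]
  pop 2: no out-edges | ready=[4] | order so far=[0, 1, 5, 3, 2]
  pop 4: no out-edges | ready=[] | order so far=[0, 1, 5, 3, 2, 4]
New canonical toposort: [0, 1, 5, 3, 2, 4]
Compare positions:
  Node 0: index 0 -> 0 (same)
  Node 1: index 1 -> 1 (same)
  Node 2: index 5 -> 4 (moved)
  Node 3: index 4 -> 3 (moved)
  Node 4: index 2 -> 5 (moved)
  Node 5: index 3 -> 2 (moved)
Nodes that changed position: 2 3 4 5

Answer: 2 3 4 5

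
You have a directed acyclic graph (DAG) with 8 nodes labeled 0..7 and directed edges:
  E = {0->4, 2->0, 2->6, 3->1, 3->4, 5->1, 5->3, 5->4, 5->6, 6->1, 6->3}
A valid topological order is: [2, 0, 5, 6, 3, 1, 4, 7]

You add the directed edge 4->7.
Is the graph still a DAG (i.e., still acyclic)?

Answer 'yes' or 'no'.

Answer: yes

Derivation:
Given toposort: [2, 0, 5, 6, 3, 1, 4, 7]
Position of 4: index 6; position of 7: index 7
New edge 4->7: forward
Forward edge: respects the existing order. Still a DAG, same toposort still valid.
Still a DAG? yes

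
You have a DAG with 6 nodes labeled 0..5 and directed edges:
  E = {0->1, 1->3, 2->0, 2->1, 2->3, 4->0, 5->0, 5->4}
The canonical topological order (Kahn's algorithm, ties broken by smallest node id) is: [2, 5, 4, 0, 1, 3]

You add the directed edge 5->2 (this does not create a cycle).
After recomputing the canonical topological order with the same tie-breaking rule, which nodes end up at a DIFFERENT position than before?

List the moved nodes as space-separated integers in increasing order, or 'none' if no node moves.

Old toposort: [2, 5, 4, 0, 1, 3]
Added edge 5->2
Recompute Kahn (smallest-id tiebreak):
  initial in-degrees: [3, 2, 1, 2, 1, 0]
  ready (indeg=0): [5]
  pop 5: indeg[0]->2; indeg[2]->0; indeg[4]->0 | ready=[2, 4] | order so far=[5]
  pop 2: indeg[0]->1; indeg[1]->1; indeg[3]->1 | ready=[4] | order so far=[5, 2]
  pop 4: indeg[0]->0 | ready=[0] | order so far=[5, 2, 4]
  pop 0: indeg[1]->0 | ready=[1] | order so far=[5, 2, 4, 0]
  pop 1: indeg[3]->0 | ready=[3] | order so far=[5, 2, 4, 0, 1]
  pop 3: no out-edges | ready=[] | order so far=[5, 2, 4, 0, 1, 3]
New canonical toposort: [5, 2, 4, 0, 1, 3]
Compare positions:
  Node 0: index 3 -> 3 (same)
  Node 1: index 4 -> 4 (same)
  Node 2: index 0 -> 1 (moved)
  Node 3: index 5 -> 5 (same)
  Node 4: index 2 -> 2 (same)
  Node 5: index 1 -> 0 (moved)
Nodes that changed position: 2 5

Answer: 2 5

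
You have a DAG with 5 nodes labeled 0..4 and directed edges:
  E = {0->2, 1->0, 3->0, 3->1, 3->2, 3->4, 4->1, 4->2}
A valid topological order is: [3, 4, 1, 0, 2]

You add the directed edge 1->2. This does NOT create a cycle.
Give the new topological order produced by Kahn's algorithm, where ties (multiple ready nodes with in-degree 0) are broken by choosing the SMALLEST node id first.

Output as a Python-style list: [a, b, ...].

Answer: [3, 4, 1, 0, 2]

Derivation:
Old toposort: [3, 4, 1, 0, 2]
Added edge: 1->2
Position of 1 (2) < position of 2 (4). Old order still valid.
Run Kahn's algorithm (break ties by smallest node id):
  initial in-degrees: [2, 2, 4, 0, 1]
  ready (indeg=0): [3]
  pop 3: indeg[0]->1; indeg[1]->1; indeg[2]->3; indeg[4]->0 | ready=[4] | order so far=[3]
  pop 4: indeg[1]->0; indeg[2]->2 | ready=[1] | order so far=[3, 4]
  pop 1: indeg[0]->0; indeg[2]->1 | ready=[0] | order so far=[3, 4, 1]
  pop 0: indeg[2]->0 | ready=[2] | order so far=[3, 4, 1, 0]
  pop 2: no out-edges | ready=[] | order so far=[3, 4, 1, 0, 2]
  Result: [3, 4, 1, 0, 2]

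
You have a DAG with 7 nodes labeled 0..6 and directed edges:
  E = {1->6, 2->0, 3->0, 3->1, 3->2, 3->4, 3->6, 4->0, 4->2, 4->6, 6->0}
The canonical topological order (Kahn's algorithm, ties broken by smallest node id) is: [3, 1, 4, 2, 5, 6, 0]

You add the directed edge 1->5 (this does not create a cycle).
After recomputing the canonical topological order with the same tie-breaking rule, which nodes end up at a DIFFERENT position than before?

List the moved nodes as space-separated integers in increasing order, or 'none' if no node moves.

Old toposort: [3, 1, 4, 2, 5, 6, 0]
Added edge 1->5
Recompute Kahn (smallest-id tiebreak):
  initial in-degrees: [4, 1, 2, 0, 1, 1, 3]
  ready (indeg=0): [3]
  pop 3: indeg[0]->3; indeg[1]->0; indeg[2]->1; indeg[4]->0; indeg[6]->2 | ready=[1, 4] | order so far=[3]
  pop 1: indeg[5]->0; indeg[6]->1 | ready=[4, 5] | order so far=[3, 1]
  pop 4: indeg[0]->2; indeg[2]->0; indeg[6]->0 | ready=[2, 5, 6] | order so far=[3, 1, 4]
  pop 2: indeg[0]->1 | ready=[5, 6] | order so far=[3, 1, 4, 2]
  pop 5: no out-edges | ready=[6] | order so far=[3, 1, 4, 2, 5]
  pop 6: indeg[0]->0 | ready=[0] | order so far=[3, 1, 4, 2, 5, 6]
  pop 0: no out-edges | ready=[] | order so far=[3, 1, 4, 2, 5, 6, 0]
New canonical toposort: [3, 1, 4, 2, 5, 6, 0]
Compare positions:
  Node 0: index 6 -> 6 (same)
  Node 1: index 1 -> 1 (same)
  Node 2: index 3 -> 3 (same)
  Node 3: index 0 -> 0 (same)
  Node 4: index 2 -> 2 (same)
  Node 5: index 4 -> 4 (same)
  Node 6: index 5 -> 5 (same)
Nodes that changed position: none

Answer: none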